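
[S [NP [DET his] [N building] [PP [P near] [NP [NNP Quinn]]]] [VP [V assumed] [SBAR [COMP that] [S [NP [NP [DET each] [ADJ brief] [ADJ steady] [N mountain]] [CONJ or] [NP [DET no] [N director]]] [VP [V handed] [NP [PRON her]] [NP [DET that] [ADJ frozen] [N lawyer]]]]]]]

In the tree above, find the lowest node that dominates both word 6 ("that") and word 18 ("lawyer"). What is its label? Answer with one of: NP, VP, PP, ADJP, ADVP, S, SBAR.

SBAR

Both words fall inside [SBAR that each brief steady mountain or no director handed her that frozen lawyer] (words 6–18), and no smaller constituent contains them both. Label: SBAR.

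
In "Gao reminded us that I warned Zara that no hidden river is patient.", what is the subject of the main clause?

Gao

In the main clause the verb is "reminded"; the NP preceding it, "Gao", is the subject.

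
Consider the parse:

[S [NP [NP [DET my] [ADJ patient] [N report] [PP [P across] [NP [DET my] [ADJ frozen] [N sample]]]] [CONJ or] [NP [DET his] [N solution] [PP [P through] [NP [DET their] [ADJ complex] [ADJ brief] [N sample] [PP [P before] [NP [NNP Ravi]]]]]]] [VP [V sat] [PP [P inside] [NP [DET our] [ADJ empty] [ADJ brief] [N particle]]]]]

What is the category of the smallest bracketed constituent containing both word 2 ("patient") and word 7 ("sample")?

The smallest bracket enclosing both words is [NP my patient report across my frozen sample], so the label is NP.

NP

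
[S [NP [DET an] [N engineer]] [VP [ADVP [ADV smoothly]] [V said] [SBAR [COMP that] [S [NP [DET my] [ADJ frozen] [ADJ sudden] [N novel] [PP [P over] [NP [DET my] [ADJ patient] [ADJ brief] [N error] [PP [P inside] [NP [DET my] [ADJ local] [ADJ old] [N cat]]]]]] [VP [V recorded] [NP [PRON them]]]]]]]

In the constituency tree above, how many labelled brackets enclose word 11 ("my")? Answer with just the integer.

8

Counting open brackets not yet closed at "my": [S [VP [SBAR [S [NP [PP [NP [DET = 8.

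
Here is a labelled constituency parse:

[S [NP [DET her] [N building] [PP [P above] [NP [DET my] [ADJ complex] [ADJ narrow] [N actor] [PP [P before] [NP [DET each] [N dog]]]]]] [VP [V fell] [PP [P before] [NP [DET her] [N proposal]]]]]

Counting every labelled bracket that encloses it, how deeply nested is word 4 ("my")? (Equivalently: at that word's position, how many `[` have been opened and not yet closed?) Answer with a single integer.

5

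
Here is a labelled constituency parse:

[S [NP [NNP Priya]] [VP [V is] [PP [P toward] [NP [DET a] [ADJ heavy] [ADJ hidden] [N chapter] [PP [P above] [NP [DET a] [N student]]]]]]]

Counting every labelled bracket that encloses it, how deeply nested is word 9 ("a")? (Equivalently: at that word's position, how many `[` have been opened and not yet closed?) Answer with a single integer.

7

Counting open brackets not yet closed at "a": [S [VP [PP [NP [PP [NP [DET = 7.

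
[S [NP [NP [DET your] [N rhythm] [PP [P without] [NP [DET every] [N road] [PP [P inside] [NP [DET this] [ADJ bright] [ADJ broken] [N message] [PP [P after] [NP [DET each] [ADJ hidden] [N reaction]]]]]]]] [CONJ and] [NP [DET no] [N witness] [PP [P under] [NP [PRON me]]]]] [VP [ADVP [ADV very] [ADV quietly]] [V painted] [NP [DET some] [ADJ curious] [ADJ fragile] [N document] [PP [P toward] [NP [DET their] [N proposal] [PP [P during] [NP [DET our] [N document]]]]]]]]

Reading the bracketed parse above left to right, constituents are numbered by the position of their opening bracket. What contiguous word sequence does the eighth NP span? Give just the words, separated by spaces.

some curious fragile document toward their proposal during our document

In left-to-right order the NP constituents are "your rhythm without every road inside this bright broken message after each hidden reaction and no witness under me"; "your rhythm without every road inside this bright broken message after each hidden reaction"; "every road inside this bright broken message after each hidden reaction"; "this bright broken message after each hidden reaction"; "each hidden reaction"; "no witness under me"; "me"; "some curious fragile document toward their proposal during our document"; "their proposal during our document"; "our document". Number 8 is "some curious fragile document toward their proposal during our document".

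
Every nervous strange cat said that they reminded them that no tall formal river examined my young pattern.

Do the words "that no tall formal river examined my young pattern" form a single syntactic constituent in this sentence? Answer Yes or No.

Yes

The sequence corresponds to a single SBAR node — the subordinate clause "that no tall formal river examined my young pattern".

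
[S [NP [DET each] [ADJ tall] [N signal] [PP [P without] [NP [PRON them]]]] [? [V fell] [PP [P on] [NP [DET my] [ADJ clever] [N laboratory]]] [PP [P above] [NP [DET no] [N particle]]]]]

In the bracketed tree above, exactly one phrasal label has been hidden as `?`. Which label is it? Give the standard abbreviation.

A constituent whose immediate children are V 'fell', PP, PP is a verb phrase: VP.

VP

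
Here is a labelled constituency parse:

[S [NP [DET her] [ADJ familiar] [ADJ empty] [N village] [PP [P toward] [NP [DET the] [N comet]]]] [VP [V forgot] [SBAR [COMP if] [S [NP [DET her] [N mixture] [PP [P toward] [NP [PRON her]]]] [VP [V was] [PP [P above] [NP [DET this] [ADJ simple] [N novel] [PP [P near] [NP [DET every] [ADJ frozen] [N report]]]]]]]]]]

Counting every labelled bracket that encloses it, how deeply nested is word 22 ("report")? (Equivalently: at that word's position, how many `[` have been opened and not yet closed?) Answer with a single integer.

10

Path from the root down to the word: S → VP → SBAR → S → VP → PP → NP → PP → NP → N. That is 10 enclosing brackets.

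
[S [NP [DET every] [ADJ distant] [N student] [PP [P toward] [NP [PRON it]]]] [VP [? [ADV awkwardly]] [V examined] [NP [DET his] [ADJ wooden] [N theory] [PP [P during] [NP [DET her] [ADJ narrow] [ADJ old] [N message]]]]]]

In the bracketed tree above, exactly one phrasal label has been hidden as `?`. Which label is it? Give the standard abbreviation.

A constituent whose immediate children are ADV 'awkwardly' is an adverb phrase: ADVP.

ADVP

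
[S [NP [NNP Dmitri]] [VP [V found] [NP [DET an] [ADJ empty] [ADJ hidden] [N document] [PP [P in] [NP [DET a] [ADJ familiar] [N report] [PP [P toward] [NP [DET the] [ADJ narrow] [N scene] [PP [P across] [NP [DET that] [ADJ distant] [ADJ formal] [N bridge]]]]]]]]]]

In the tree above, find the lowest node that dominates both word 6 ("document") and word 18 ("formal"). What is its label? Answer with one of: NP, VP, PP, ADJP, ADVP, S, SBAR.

The smallest bracket enclosing both words is [NP an empty hidden document in a familiar report toward the narrow scene across that distant formal bridge], so the label is NP.

NP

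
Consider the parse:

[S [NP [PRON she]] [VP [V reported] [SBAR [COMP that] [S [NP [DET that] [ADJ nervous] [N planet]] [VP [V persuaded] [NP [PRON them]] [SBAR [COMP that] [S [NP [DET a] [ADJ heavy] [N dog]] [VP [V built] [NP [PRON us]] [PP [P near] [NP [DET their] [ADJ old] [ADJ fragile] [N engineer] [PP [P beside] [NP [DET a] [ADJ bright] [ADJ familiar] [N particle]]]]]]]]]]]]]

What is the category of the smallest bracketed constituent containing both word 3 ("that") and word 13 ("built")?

SBAR

The smallest bracket enclosing both words is [SBAR that that nervous planet persuaded them that a heavy dog built us near their old fragile engineer beside a bright familiar particle], so the label is SBAR.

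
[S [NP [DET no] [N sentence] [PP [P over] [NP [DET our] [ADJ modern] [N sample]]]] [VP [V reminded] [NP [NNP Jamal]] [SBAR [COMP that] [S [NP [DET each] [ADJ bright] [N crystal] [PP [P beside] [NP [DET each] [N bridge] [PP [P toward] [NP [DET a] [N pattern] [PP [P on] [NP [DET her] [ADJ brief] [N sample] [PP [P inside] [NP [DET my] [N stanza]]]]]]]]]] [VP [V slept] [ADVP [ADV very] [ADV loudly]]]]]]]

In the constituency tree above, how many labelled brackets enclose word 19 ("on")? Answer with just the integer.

Path from the root down to the word: S → VP → SBAR → S → NP → PP → NP → PP → NP → PP → P. That is 11 enclosing brackets.

11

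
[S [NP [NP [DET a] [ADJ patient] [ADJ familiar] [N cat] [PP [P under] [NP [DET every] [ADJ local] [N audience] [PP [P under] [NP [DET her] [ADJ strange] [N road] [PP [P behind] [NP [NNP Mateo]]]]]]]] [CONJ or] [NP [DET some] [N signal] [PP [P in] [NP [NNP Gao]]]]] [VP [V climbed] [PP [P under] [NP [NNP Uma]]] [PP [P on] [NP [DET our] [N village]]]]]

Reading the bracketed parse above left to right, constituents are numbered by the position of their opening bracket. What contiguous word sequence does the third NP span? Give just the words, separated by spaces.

Opening `[NP` markers occur at word positions 1, 1, 6, 10, 14, 16, 19, 22, 24; the third of these opens the constituent [NP every local audience under her strange road behind Mateo].

every local audience under her strange road behind Mateo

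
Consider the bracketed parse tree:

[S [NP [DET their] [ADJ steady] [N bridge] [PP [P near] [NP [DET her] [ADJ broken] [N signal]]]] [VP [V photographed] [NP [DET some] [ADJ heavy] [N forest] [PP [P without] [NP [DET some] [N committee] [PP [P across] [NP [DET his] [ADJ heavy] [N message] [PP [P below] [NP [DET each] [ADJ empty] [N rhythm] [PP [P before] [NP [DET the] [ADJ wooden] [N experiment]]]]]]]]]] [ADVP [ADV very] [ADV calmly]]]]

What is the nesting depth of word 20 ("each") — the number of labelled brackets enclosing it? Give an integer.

10

Path from the root down to the word: S → VP → NP → PP → NP → PP → NP → PP → NP → DET. That is 10 enclosing brackets.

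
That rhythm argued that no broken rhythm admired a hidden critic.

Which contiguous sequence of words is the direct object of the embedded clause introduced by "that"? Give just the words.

a hidden critic

"admired" heads the VP of the embedded clause introduced by "that", and "a hidden critic" is its direct object.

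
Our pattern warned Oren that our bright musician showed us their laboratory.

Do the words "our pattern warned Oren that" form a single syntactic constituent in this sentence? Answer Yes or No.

No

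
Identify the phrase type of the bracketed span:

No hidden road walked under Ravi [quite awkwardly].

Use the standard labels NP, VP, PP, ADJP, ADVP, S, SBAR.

ADVP

The span is built around the adverb "awkwardly" — an adverb phrase (ADVP).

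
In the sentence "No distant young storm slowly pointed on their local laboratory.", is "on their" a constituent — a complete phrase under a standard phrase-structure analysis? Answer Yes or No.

No

"on" belongs to the preposition "on" while "their" belongs to the noun phrase "their local laboratory"; a span that runs across that boundary is not a single phrase.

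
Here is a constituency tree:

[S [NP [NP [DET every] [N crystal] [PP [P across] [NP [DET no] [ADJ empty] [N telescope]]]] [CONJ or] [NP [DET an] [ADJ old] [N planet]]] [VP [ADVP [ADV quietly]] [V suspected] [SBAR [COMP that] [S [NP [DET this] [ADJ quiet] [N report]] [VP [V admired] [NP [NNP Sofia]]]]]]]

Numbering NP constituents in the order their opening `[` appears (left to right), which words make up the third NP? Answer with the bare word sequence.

no empty telescope

The NP opening brackets appear, in order, over: "every crystal across no empty telescope or an old planet"; "every crystal across no empty telescope"; "no empty telescope"; "an old planet"; "this quiet report"; "Sofia". The third one spans "no empty telescope".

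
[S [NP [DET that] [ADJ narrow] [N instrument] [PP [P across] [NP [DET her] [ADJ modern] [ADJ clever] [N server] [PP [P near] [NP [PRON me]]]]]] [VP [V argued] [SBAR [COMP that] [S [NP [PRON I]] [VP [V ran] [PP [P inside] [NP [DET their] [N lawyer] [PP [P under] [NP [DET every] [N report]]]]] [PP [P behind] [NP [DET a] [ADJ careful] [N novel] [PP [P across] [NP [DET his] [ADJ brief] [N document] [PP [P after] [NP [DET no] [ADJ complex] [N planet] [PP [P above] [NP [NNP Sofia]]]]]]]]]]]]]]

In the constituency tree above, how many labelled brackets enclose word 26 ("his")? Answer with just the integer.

10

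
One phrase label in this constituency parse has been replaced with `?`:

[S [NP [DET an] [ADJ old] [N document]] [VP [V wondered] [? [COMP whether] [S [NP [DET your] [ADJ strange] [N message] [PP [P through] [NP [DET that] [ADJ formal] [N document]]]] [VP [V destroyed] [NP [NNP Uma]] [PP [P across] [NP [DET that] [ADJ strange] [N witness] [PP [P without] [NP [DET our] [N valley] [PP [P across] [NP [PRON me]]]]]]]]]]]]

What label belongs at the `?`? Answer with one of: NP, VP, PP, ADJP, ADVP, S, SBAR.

SBAR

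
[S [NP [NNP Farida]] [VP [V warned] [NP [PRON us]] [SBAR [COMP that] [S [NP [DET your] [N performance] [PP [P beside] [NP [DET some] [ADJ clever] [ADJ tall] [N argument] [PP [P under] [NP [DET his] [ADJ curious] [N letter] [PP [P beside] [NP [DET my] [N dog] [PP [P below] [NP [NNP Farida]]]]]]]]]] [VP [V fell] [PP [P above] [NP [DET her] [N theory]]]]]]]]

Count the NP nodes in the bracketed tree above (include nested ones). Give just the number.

8

The NP constituents are: [NP Farida]; [NP us]; [NP your performance beside some clever tall argument under his curious letter beside my dog below Farida]; [NP some clever tall argument under his curious letter beside my dog below Farida]; [NP his curious letter beside my dog below Farida]; [NP my dog below Farida] …. Total: 8.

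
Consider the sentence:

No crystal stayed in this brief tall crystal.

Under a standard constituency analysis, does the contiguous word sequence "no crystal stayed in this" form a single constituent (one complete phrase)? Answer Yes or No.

No

The sequence begins inside the noun phrase "no crystal" and ends inside the verb phrase "stayed in this brief tall crystal"; it crosses a phrase boundary, so no single node in the tree spans exactly those words.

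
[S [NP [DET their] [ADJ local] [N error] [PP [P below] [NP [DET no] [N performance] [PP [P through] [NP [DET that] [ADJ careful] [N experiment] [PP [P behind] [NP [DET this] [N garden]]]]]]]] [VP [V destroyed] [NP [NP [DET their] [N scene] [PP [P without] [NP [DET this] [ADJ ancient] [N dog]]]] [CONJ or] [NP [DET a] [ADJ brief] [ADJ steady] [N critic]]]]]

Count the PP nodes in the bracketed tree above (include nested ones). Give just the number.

4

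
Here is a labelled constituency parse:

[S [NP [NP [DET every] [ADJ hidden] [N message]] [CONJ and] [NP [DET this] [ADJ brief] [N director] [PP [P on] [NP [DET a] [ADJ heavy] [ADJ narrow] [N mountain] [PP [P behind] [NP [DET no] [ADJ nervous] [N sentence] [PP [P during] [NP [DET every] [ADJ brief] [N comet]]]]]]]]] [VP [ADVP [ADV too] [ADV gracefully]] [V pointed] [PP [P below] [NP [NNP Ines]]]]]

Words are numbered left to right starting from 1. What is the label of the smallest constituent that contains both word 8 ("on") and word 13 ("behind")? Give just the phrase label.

PP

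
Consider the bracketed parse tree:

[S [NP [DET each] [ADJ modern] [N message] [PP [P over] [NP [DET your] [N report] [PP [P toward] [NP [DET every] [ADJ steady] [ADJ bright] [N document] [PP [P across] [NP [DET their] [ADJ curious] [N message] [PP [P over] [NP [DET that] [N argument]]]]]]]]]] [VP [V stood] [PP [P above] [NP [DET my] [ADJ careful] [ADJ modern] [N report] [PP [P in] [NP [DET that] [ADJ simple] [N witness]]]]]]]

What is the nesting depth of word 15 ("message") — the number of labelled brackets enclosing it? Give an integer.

Path from the root down to the word: S → NP → PP → NP → PP → NP → PP → NP → N. That is 9 enclosing brackets.

9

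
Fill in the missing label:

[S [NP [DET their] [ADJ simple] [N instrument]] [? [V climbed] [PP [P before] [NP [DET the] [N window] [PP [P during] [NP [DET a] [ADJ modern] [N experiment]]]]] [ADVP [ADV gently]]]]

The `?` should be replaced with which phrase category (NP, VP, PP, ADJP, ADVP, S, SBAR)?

The `?` node immediately contains: V 'climbed', PP, ADVP. That is the internal structure of a verb phrase, so the label is VP.

VP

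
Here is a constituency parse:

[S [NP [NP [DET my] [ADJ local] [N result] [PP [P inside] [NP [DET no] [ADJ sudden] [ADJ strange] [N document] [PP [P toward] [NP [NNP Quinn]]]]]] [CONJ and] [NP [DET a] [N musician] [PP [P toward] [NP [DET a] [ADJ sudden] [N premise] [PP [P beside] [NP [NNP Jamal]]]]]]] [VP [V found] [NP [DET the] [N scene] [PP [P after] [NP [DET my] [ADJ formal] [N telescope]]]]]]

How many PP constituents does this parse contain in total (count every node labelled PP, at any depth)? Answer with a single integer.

5

The PP constituents are: [PP inside no sudden strange document toward Quinn]; [PP toward Quinn]; [PP toward a sudden premise beside Jamal]; [PP beside Jamal]; [PP after my formal telescope]. Total: 5.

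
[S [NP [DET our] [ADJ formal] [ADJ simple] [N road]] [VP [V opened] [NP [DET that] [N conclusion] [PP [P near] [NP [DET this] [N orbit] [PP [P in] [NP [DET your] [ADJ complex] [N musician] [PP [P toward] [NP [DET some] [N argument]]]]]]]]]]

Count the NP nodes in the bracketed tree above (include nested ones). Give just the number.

5

The NP constituents are: [NP our formal simple road]; [NP that conclusion near this orbit in your complex musician toward some argument]; [NP this orbit in your complex musician toward some argument]; [NP your complex musician toward some argument]; [NP some argument]. Total: 5.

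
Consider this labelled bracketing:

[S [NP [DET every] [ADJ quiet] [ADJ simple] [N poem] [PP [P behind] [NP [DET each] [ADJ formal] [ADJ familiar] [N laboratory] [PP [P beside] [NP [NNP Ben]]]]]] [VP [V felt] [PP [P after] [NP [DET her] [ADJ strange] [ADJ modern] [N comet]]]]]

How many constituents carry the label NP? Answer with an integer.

4

The NP constituents are: [NP every quiet simple poem behind each formal familiar laboratory beside Ben]; [NP each formal familiar laboratory beside Ben]; [NP Ben]; [NP her strange modern comet]. Total: 4.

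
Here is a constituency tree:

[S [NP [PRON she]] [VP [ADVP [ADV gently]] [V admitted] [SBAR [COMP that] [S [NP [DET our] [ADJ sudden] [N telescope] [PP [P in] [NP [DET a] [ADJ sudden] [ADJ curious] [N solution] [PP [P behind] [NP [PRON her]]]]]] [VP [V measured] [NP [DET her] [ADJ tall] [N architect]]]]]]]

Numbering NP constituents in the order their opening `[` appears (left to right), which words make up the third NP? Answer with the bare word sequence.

a sudden curious solution behind her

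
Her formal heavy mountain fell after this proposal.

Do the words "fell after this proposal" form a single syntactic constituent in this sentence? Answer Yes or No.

Yes

These words form the whole verb phrase headed by "fell", so yes — one constituent.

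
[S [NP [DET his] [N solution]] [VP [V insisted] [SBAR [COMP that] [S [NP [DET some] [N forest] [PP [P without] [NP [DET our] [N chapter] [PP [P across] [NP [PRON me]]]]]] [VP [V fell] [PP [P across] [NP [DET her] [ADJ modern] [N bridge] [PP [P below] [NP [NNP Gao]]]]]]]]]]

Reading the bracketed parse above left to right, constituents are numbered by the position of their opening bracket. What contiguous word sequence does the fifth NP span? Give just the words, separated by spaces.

her modern bridge below Gao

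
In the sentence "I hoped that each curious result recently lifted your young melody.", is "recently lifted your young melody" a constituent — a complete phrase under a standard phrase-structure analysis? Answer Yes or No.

Yes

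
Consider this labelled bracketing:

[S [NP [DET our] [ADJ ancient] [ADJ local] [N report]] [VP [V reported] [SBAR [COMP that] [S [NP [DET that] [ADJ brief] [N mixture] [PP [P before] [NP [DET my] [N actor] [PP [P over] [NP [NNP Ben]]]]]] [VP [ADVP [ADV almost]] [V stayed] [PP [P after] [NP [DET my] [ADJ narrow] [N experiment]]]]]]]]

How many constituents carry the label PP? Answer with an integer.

3

Listing each PP by its span: [PP before my actor over Ben]; [PP over Ben]; [PP after my narrow experiment] — that makes 3.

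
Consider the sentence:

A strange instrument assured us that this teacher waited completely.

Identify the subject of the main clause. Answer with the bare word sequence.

a strange instrument

"a strange instrument" is the NP that combines with the VP headed by "assured" to form the main clause — the subject.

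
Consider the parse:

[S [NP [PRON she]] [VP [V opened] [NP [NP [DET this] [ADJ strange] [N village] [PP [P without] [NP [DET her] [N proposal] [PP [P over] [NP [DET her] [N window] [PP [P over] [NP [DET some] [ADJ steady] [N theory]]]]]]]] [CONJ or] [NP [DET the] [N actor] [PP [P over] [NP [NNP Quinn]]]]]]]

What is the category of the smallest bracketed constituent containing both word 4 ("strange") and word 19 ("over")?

NP

Both words fall inside [NP this strange village without her proposal over her window over some steady theory or the actor over Quinn] (words 3–20), and no smaller constituent contains them both. Label: NP.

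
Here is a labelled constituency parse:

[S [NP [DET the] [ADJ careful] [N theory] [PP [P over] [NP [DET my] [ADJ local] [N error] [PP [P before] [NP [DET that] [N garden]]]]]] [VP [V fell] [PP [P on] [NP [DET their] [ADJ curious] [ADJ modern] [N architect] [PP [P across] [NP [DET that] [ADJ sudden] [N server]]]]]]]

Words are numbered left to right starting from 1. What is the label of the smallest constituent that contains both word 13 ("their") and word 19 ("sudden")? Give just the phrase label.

NP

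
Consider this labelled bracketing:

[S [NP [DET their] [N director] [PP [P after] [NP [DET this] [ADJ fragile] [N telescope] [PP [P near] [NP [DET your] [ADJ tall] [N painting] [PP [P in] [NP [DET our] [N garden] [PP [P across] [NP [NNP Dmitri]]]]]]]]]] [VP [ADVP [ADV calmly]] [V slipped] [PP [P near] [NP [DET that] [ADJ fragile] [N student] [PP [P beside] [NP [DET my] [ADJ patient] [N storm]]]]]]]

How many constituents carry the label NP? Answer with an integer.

7

Listing each NP by its span: [NP their director after this fragile telescope near your tall painting in our garden across Dmitri]; [NP this fragile telescope near your tall painting in our garden across Dmitri]; [NP your tall painting in our garden across Dmitri]; [NP our garden across Dmitri]; [NP Dmitri]; [NP that fragile student beside my patient storm] … — that makes 7.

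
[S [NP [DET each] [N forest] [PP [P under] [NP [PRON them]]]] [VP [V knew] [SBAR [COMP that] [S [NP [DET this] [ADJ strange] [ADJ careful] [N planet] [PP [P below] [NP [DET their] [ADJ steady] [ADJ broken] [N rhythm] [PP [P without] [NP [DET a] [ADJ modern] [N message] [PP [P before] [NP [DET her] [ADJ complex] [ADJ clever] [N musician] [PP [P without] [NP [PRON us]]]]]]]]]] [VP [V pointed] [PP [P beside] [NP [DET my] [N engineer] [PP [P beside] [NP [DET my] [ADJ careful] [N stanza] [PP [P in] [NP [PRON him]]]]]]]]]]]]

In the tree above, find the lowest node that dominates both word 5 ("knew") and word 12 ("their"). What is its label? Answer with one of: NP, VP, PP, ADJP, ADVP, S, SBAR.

Word 5 lies under S → VP → V; word 12 lies under S → VP → SBAR → S → NP → PP → NP → DET. The lowest shared node is the VP.

VP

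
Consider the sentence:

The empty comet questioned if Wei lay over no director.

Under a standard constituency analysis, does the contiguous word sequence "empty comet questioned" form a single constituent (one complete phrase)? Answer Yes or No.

No

"empty" belongs to the noun phrase "the empty comet" while "questioned" belongs to the verb phrase "questioned if Wei lay over no director"; a span that runs across that boundary is not a single phrase.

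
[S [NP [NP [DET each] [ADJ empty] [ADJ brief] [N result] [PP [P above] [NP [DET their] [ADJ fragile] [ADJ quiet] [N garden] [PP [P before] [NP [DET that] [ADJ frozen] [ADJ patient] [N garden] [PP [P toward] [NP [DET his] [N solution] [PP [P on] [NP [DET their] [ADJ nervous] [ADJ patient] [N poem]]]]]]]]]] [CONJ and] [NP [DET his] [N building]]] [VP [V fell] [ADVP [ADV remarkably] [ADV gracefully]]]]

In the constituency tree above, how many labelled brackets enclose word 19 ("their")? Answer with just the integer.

Path from the root down to the word: S → NP → NP → PP → NP → PP → NP → PP → NP → PP → NP → DET. That is 12 enclosing brackets.

12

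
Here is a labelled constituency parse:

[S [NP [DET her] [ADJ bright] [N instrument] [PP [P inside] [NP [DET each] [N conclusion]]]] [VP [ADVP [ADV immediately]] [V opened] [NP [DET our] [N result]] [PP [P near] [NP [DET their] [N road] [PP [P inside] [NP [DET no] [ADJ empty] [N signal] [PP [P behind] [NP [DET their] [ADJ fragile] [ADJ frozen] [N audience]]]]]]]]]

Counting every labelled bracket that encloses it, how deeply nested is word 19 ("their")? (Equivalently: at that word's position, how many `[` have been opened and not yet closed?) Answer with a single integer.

9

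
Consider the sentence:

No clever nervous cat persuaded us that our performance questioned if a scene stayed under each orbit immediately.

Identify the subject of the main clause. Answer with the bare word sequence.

no clever nervous cat

In the main clause the verb is "persuaded"; the NP preceding it, "no clever nervous cat", is the subject.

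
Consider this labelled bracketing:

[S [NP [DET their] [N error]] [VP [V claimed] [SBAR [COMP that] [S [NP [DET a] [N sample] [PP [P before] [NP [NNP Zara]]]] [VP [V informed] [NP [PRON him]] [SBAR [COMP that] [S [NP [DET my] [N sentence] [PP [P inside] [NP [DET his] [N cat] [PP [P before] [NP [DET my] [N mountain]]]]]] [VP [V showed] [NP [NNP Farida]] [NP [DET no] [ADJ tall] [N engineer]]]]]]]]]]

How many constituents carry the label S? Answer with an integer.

3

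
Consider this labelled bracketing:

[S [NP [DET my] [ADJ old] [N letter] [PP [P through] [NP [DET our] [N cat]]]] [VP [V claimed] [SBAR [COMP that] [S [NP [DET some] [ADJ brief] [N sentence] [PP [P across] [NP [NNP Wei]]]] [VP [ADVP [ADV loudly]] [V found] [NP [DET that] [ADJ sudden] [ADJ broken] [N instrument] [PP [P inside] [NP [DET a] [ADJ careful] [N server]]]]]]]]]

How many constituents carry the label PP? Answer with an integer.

Scanning left to right, an opening `[PP` appears at word positions 4, 12, 20 — 3 in total.

3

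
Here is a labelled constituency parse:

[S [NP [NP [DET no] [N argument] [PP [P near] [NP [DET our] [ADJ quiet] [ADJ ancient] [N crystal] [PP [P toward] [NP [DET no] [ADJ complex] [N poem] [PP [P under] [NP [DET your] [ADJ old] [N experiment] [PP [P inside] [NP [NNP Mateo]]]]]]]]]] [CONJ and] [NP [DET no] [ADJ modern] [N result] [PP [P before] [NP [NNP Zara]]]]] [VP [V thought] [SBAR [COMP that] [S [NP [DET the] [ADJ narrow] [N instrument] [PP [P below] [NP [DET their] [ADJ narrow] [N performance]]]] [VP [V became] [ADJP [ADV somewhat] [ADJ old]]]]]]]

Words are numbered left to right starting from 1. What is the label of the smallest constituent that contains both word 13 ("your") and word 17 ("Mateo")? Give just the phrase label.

Word 13 lies under S → NP → NP → PP → NP → PP → NP → PP → NP → DET; word 17 lies under S → NP → NP → PP → NP → PP → NP → PP → NP → PP → NP → NNP. The lowest shared node is the NP.

NP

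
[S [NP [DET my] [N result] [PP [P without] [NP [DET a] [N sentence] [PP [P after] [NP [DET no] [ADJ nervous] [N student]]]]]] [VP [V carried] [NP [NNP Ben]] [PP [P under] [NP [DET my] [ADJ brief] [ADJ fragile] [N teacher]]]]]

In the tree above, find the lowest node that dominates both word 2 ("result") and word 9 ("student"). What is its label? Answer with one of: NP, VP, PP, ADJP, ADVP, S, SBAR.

NP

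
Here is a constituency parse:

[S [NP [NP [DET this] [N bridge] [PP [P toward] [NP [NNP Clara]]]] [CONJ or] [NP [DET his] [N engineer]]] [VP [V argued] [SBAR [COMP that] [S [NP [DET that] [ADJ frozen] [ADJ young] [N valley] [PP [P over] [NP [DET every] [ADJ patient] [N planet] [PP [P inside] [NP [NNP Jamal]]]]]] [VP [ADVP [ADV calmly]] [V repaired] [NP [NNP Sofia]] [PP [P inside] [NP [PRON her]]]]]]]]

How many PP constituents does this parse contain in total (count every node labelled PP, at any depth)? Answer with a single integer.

4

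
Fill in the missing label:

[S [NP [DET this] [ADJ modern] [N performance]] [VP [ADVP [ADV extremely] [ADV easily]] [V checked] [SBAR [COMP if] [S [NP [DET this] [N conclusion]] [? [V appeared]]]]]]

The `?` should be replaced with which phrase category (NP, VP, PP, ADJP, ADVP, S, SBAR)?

VP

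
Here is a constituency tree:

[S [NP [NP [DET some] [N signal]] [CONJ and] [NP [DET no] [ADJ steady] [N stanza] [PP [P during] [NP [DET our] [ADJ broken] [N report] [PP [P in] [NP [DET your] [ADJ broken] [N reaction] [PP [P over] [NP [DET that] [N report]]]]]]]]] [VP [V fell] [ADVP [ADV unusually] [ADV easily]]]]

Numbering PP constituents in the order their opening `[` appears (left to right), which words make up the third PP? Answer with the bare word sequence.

In left-to-right order the PP constituents are "during our broken report in your broken reaction over that report"; "in your broken reaction over that report"; "over that report". Number 3 is "over that report".

over that report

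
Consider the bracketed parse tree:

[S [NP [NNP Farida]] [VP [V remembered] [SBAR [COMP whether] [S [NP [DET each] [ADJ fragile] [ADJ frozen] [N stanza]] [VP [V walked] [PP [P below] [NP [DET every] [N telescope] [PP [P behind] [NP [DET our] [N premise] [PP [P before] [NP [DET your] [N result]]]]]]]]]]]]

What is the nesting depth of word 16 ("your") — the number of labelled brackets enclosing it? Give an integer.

Path from the root down to the word: S → VP → SBAR → S → VP → PP → NP → PP → NP → PP → NP → DET. That is 12 enclosing brackets.

12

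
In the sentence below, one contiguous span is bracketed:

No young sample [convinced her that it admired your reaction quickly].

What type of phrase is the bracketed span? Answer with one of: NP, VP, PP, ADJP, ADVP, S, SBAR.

VP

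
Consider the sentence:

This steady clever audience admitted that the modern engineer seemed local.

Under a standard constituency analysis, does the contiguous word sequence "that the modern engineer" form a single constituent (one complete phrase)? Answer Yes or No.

No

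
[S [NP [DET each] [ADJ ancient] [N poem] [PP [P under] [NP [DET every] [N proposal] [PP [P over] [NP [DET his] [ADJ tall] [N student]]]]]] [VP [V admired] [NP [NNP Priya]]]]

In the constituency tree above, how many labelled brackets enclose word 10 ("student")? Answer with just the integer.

Counting open brackets not yet closed at "student": [S [NP [PP [NP [PP [NP [N = 7.

7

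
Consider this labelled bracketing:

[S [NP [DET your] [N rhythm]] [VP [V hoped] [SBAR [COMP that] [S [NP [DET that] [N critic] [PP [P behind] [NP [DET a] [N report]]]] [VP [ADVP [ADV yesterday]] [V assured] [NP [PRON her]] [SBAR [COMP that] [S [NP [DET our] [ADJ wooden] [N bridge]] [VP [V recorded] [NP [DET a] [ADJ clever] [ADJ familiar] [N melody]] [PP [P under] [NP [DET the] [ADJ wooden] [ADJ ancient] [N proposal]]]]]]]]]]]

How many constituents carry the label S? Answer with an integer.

Listing each S by its span: [S your rhythm hoped that that critic behind a report yesterday assured her that our wooden bridge recorded a clever familiar melody under the wooden ancient proposal]; [S that critic behind a report yesterday assured her that our wooden bridge recorded a clever familiar melody under the wooden ancient proposal]; [S our wooden bridge recorded a clever familiar melody under the wooden ancient proposal] — that makes 3.

3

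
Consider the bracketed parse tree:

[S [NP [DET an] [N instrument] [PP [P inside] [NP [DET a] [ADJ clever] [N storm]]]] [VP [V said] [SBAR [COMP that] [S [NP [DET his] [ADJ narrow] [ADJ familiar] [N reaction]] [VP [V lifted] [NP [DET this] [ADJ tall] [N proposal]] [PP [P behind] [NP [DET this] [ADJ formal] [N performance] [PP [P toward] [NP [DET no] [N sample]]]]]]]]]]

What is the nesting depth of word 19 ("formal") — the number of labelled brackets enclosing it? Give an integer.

8

The word sits inside ADJ, which is inside NP, inside PP, inside VP, inside S, inside SBAR, inside VP, inside S — 8 brackets in all.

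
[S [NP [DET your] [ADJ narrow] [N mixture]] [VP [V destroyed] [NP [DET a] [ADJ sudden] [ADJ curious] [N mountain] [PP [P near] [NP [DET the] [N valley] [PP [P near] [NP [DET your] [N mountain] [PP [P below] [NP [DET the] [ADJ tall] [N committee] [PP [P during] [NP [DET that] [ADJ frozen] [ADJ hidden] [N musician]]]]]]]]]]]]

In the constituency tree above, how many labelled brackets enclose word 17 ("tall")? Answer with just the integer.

10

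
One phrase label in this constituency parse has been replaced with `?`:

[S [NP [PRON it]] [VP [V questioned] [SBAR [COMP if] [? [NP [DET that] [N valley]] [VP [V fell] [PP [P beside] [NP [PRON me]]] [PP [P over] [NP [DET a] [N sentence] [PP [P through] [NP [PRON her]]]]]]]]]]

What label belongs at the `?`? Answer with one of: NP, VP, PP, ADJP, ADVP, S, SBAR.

A constituent whose immediate children are NP, VP is a clause: S.

S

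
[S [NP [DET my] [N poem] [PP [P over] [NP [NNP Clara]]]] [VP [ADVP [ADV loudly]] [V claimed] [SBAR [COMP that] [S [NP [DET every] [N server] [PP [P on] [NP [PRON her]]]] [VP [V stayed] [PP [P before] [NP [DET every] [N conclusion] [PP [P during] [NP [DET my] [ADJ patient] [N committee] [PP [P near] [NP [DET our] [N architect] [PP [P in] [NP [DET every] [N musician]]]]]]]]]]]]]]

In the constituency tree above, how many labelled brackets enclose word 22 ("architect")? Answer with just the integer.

12

Counting open brackets not yet closed at "architect": [S [VP [SBAR [S [VP [PP [NP [PP [NP [PP [NP [N = 12.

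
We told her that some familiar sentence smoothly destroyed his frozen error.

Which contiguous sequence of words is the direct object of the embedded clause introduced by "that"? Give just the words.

his frozen error

"destroyed" heads the VP of the embedded clause introduced by "that", and "his frozen error" is its direct object.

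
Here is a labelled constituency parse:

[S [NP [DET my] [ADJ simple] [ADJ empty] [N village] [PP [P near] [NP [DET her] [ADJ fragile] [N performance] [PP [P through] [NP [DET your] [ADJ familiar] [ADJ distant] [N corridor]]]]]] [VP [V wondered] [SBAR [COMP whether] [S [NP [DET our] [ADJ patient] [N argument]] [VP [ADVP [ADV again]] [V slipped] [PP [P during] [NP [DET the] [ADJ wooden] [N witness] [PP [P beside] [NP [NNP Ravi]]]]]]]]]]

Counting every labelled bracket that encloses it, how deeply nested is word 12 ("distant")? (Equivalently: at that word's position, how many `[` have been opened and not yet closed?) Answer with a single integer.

Path from the root down to the word: S → NP → PP → NP → PP → NP → ADJ. That is 7 enclosing brackets.

7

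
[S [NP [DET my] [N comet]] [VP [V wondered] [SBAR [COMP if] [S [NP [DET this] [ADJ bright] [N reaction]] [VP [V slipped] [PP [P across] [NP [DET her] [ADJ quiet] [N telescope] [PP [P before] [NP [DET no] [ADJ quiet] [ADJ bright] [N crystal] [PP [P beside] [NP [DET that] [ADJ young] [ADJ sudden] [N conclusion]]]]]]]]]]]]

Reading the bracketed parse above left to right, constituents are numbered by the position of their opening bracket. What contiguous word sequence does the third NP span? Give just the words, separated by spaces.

Opening `[NP` markers occur at word positions 1, 5, 10, 14, 19; the third of these opens the constituent [NP her quiet telescope before no quiet bright crystal beside that young sudden conclusion].

her quiet telescope before no quiet bright crystal beside that young sudden conclusion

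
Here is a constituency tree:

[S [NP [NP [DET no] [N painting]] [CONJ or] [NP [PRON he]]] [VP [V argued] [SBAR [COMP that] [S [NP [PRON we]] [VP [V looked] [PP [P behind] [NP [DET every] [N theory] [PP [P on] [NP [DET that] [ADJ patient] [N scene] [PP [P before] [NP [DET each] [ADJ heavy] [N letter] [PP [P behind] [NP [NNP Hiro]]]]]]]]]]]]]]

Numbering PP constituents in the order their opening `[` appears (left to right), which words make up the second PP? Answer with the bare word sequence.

Opening `[PP` markers occur at word positions 9, 12, 16, 20; the second of these opens the constituent [PP on that patient scene before each heavy letter behind Hiro].

on that patient scene before each heavy letter behind Hiro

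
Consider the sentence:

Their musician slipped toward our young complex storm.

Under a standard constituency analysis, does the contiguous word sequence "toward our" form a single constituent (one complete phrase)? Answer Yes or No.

"toward" belongs to the preposition "toward" while "our" belongs to the noun phrase "our young complex storm"; a span that runs across that boundary is not a single phrase.

No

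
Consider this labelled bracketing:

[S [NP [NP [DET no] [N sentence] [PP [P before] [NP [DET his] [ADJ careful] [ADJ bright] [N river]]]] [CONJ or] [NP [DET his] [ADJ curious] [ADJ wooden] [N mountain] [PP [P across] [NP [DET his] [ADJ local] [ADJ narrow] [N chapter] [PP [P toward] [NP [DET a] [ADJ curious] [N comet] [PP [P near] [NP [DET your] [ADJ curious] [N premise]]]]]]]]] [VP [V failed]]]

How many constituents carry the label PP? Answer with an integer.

4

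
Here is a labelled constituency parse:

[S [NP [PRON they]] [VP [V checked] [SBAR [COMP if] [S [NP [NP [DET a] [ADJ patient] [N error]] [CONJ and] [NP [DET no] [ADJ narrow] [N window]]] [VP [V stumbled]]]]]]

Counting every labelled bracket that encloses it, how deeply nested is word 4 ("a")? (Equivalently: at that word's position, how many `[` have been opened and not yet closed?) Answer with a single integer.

7

Counting open brackets not yet closed at "a": [S [VP [SBAR [S [NP [NP [DET = 7.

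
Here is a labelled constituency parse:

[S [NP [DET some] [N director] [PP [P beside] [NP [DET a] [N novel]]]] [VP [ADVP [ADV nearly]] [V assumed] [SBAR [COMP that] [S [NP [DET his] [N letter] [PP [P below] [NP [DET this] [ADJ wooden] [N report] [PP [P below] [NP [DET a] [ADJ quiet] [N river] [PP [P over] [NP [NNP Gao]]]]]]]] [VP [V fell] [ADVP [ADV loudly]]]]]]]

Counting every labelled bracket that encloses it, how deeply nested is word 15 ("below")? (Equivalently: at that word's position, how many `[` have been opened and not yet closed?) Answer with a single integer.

9

The word sits inside P, which is inside PP, inside NP, inside PP, inside NP, inside S, inside SBAR, inside VP, inside S — 9 brackets in all.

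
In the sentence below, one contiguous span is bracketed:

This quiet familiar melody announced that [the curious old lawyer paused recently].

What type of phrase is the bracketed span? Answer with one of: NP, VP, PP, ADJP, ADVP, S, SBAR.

S

"paused" is the head of the bracketed span, so the span is a clause: S.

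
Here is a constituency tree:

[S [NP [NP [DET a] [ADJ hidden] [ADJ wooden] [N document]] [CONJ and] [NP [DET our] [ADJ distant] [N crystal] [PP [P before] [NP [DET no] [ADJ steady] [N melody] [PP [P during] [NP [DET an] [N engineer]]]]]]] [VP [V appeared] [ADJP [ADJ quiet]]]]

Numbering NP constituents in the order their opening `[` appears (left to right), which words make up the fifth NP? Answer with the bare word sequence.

an engineer

The NP opening brackets appear, in order, over: "a hidden wooden document and our distant crystal before no steady melody during an engineer"; "a hidden wooden document"; "our distant crystal before no steady melody during an engineer"; "no steady melody during an engineer"; "an engineer". The fifth one spans "an engineer".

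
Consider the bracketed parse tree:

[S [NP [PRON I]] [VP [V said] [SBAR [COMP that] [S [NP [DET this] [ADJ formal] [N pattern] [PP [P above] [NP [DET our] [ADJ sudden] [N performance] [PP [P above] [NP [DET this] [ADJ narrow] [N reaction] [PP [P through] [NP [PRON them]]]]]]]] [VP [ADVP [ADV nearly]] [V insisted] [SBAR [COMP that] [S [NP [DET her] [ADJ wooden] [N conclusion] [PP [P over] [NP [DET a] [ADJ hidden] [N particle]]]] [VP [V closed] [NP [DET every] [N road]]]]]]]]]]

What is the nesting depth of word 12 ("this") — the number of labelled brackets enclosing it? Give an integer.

10

The word sits inside DET, which is inside NP, inside PP, inside NP, inside PP, inside NP, inside S, inside SBAR, inside VP, inside S — 10 brackets in all.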